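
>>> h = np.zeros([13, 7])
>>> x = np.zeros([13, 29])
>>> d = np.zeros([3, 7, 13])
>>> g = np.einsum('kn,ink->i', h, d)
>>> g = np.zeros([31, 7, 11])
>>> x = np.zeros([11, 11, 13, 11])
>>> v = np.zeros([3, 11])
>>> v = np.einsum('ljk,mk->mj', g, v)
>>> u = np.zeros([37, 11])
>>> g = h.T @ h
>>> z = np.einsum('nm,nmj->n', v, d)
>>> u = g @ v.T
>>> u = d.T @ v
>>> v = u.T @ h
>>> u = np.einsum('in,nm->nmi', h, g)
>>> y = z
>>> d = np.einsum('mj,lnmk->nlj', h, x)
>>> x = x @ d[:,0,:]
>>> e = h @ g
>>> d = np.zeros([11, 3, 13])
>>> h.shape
(13, 7)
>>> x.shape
(11, 11, 13, 7)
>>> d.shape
(11, 3, 13)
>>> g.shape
(7, 7)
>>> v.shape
(7, 7, 7)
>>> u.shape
(7, 7, 13)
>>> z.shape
(3,)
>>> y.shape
(3,)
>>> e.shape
(13, 7)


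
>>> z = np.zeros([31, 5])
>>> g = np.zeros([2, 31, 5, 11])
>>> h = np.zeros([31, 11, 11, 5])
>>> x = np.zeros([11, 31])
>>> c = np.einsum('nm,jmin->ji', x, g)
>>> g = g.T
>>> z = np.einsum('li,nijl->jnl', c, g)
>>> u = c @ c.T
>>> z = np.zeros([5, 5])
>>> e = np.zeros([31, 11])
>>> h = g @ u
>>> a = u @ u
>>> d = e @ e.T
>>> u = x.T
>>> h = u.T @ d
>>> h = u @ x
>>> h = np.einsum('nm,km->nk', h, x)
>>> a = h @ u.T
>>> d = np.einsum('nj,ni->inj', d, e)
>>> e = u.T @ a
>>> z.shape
(5, 5)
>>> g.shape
(11, 5, 31, 2)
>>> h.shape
(31, 11)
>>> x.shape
(11, 31)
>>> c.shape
(2, 5)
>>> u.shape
(31, 11)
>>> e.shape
(11, 31)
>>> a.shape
(31, 31)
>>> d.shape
(11, 31, 31)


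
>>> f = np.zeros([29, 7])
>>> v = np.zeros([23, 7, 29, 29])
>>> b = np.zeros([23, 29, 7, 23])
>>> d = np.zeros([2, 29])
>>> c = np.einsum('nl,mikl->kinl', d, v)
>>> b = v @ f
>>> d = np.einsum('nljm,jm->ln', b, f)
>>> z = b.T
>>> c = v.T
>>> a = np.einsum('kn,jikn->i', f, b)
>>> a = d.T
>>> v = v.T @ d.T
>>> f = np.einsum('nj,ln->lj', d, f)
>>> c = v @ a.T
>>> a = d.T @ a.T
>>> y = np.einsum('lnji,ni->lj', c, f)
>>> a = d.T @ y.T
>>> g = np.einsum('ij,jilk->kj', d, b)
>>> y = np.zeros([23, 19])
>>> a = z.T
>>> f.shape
(29, 23)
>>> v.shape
(29, 29, 7, 7)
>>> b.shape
(23, 7, 29, 7)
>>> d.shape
(7, 23)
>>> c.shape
(29, 29, 7, 23)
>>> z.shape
(7, 29, 7, 23)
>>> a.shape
(23, 7, 29, 7)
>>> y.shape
(23, 19)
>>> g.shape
(7, 23)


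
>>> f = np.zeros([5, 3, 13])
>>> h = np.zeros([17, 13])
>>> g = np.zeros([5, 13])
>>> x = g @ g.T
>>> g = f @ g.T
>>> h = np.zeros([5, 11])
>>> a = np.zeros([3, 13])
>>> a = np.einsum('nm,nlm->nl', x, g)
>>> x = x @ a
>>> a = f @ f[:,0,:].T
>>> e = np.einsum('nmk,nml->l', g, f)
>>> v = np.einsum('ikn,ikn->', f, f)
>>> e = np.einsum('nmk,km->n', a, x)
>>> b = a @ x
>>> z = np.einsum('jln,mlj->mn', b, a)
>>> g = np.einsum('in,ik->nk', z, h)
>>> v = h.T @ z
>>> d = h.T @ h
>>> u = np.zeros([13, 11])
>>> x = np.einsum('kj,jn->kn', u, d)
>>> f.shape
(5, 3, 13)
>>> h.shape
(5, 11)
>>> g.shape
(3, 11)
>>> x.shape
(13, 11)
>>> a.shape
(5, 3, 5)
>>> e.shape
(5,)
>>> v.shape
(11, 3)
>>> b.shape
(5, 3, 3)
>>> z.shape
(5, 3)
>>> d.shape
(11, 11)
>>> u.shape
(13, 11)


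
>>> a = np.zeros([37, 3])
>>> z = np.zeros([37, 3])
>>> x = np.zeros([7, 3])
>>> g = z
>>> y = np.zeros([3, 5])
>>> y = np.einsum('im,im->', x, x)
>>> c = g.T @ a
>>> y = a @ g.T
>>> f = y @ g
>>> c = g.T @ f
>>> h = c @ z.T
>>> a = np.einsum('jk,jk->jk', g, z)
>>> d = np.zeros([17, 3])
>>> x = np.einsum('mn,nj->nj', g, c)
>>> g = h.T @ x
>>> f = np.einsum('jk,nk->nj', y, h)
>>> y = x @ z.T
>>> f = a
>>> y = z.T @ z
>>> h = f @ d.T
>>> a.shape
(37, 3)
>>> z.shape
(37, 3)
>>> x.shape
(3, 3)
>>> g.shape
(37, 3)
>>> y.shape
(3, 3)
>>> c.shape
(3, 3)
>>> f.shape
(37, 3)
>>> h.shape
(37, 17)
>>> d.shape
(17, 3)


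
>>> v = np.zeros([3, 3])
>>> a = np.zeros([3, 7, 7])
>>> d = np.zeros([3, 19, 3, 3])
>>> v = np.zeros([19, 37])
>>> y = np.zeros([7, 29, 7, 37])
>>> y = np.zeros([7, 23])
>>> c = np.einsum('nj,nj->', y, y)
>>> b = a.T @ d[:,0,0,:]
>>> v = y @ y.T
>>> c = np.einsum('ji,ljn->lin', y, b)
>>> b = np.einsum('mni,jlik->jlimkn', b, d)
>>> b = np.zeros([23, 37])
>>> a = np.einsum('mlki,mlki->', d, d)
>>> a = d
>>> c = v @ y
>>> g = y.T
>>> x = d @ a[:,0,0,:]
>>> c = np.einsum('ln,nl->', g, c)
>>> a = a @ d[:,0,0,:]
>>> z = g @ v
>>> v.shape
(7, 7)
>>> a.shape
(3, 19, 3, 3)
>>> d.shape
(3, 19, 3, 3)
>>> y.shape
(7, 23)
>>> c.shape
()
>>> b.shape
(23, 37)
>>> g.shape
(23, 7)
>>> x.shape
(3, 19, 3, 3)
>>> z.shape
(23, 7)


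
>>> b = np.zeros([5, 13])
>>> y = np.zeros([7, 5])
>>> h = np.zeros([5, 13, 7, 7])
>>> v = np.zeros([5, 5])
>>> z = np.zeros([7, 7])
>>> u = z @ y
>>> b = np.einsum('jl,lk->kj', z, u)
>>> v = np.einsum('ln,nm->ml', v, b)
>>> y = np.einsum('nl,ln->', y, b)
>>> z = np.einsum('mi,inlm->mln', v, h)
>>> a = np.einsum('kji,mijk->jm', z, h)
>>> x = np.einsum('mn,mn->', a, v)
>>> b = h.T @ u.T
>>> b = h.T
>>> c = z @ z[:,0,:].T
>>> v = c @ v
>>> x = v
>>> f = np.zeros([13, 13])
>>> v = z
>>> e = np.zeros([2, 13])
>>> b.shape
(7, 7, 13, 5)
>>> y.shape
()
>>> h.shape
(5, 13, 7, 7)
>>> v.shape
(7, 7, 13)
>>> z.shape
(7, 7, 13)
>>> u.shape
(7, 5)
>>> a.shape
(7, 5)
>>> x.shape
(7, 7, 5)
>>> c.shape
(7, 7, 7)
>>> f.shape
(13, 13)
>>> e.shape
(2, 13)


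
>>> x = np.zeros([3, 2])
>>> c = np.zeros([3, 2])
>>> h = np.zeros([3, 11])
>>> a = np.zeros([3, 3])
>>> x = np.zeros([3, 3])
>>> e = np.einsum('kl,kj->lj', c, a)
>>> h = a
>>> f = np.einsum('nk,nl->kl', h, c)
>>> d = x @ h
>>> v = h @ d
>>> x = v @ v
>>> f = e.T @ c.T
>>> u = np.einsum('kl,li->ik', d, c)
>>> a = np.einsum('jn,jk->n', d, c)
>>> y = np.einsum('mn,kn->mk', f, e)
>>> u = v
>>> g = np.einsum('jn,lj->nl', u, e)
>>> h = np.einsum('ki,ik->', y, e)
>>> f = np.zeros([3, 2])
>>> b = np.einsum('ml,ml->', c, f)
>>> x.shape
(3, 3)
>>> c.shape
(3, 2)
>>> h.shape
()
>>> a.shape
(3,)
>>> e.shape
(2, 3)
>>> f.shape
(3, 2)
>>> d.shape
(3, 3)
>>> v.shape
(3, 3)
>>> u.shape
(3, 3)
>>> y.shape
(3, 2)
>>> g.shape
(3, 2)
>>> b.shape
()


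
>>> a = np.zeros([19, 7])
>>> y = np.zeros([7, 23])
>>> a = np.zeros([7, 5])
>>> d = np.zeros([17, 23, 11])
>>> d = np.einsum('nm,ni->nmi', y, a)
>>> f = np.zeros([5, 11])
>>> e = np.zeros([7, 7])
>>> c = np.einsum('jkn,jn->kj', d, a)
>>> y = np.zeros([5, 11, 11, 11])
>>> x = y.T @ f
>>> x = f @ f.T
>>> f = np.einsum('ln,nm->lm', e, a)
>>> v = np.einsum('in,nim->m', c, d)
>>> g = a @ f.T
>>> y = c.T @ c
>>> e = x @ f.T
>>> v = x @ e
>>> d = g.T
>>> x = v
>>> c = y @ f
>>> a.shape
(7, 5)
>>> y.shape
(7, 7)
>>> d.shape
(7, 7)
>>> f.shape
(7, 5)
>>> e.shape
(5, 7)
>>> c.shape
(7, 5)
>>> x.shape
(5, 7)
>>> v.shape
(5, 7)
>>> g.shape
(7, 7)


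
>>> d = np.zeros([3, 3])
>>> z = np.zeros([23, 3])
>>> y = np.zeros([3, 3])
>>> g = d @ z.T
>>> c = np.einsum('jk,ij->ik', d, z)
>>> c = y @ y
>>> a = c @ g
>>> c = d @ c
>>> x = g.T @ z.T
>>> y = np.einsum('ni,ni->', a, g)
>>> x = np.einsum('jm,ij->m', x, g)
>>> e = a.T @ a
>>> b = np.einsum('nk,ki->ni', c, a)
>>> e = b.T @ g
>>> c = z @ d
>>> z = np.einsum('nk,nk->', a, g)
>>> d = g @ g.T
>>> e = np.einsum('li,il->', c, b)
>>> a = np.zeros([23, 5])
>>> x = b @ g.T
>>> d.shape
(3, 3)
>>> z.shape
()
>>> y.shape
()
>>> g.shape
(3, 23)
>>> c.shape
(23, 3)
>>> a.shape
(23, 5)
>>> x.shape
(3, 3)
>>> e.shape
()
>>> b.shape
(3, 23)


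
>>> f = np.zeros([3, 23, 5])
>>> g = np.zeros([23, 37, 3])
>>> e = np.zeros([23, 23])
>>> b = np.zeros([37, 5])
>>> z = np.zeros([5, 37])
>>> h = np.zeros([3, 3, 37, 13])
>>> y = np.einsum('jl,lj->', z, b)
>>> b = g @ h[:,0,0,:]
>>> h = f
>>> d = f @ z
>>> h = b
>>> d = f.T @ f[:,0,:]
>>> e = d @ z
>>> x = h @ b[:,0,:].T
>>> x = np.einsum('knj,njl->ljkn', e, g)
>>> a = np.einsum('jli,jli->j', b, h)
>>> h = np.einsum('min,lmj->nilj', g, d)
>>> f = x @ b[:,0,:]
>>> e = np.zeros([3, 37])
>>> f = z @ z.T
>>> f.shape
(5, 5)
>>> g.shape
(23, 37, 3)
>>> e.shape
(3, 37)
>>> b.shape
(23, 37, 13)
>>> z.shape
(5, 37)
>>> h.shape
(3, 37, 5, 5)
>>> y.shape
()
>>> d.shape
(5, 23, 5)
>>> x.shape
(3, 37, 5, 23)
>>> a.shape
(23,)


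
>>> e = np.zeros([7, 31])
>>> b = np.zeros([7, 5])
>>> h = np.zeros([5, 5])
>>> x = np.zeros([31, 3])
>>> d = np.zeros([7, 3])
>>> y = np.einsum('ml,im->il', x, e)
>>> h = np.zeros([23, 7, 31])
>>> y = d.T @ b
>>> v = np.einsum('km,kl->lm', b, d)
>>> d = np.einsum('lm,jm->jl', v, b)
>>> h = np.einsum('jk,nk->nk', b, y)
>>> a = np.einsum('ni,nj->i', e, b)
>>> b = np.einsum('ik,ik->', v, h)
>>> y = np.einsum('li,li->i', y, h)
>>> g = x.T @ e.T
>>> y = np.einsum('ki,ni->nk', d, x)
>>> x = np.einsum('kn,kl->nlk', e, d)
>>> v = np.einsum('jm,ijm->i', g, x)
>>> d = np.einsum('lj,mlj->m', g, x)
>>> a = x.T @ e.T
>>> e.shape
(7, 31)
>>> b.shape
()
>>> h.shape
(3, 5)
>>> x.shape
(31, 3, 7)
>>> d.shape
(31,)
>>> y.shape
(31, 7)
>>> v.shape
(31,)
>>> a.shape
(7, 3, 7)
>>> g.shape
(3, 7)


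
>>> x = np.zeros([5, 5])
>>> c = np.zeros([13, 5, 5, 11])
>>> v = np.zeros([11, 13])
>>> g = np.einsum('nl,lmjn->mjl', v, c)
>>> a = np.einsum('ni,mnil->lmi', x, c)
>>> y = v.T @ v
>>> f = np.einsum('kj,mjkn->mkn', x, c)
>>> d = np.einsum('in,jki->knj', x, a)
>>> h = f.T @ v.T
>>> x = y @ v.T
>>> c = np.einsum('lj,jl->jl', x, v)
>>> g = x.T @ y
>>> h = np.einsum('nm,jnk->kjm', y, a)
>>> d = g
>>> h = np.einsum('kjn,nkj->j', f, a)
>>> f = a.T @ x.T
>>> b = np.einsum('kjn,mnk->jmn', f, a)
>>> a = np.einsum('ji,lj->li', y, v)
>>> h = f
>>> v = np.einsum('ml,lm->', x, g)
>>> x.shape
(13, 11)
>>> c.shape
(11, 13)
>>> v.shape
()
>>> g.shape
(11, 13)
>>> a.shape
(11, 13)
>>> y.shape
(13, 13)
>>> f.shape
(5, 13, 13)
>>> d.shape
(11, 13)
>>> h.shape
(5, 13, 13)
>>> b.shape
(13, 11, 13)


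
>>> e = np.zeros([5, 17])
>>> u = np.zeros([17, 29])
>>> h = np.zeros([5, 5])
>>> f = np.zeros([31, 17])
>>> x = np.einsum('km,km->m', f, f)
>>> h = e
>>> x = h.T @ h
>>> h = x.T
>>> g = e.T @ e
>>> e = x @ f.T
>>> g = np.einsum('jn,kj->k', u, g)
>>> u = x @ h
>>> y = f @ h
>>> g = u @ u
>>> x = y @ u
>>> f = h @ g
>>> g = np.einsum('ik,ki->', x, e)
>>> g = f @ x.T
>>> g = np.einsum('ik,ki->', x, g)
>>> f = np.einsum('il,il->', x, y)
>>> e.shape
(17, 31)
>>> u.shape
(17, 17)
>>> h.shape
(17, 17)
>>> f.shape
()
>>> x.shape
(31, 17)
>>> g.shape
()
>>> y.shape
(31, 17)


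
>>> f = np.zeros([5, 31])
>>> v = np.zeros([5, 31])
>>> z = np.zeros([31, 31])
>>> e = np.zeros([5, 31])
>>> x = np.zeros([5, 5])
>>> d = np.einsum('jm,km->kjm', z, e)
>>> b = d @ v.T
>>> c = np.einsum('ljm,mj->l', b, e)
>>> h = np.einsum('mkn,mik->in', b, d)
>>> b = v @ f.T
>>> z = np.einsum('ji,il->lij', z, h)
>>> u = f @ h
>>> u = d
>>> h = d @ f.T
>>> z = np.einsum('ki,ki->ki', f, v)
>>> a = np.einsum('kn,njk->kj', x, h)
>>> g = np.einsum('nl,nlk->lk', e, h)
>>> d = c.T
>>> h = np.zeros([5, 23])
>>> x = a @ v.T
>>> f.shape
(5, 31)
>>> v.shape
(5, 31)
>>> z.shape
(5, 31)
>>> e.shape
(5, 31)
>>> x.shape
(5, 5)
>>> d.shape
(5,)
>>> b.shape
(5, 5)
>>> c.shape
(5,)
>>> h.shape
(5, 23)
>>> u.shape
(5, 31, 31)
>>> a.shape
(5, 31)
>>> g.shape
(31, 5)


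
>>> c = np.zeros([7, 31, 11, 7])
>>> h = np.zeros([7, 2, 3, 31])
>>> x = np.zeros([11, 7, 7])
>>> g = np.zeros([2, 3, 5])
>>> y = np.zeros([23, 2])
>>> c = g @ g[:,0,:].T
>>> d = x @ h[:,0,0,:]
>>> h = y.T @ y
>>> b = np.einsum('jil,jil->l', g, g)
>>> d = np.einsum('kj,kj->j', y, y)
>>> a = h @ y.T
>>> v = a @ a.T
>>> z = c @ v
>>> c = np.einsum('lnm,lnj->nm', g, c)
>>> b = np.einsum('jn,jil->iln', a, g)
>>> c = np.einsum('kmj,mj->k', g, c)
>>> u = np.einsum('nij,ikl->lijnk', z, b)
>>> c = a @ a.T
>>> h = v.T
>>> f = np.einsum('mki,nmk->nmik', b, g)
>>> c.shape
(2, 2)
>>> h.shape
(2, 2)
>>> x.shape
(11, 7, 7)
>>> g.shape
(2, 3, 5)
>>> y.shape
(23, 2)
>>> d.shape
(2,)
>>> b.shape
(3, 5, 23)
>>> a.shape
(2, 23)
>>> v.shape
(2, 2)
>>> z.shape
(2, 3, 2)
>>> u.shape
(23, 3, 2, 2, 5)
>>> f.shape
(2, 3, 23, 5)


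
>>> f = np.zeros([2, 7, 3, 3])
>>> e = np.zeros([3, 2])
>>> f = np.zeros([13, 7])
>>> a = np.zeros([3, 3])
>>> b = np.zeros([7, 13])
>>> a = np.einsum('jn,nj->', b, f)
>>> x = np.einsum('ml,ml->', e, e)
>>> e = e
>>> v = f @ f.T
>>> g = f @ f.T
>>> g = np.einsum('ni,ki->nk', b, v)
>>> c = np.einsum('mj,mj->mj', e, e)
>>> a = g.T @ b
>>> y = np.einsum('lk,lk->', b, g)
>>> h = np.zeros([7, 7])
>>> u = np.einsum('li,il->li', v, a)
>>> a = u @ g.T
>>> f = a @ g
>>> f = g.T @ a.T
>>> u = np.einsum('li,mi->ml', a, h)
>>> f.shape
(13, 13)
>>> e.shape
(3, 2)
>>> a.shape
(13, 7)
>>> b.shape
(7, 13)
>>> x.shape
()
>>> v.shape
(13, 13)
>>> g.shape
(7, 13)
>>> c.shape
(3, 2)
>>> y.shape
()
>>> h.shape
(7, 7)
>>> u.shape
(7, 13)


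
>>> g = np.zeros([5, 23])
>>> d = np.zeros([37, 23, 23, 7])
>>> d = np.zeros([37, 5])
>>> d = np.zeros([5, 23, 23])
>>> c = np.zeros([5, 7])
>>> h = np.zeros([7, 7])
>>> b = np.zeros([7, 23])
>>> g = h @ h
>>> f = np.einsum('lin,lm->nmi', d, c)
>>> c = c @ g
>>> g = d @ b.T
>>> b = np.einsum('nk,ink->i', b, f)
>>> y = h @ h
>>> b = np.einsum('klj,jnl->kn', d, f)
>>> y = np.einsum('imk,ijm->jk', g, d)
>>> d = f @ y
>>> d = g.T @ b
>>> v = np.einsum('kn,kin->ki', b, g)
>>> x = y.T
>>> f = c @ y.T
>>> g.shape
(5, 23, 7)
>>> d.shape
(7, 23, 7)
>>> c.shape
(5, 7)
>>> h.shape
(7, 7)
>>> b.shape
(5, 7)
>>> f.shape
(5, 23)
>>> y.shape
(23, 7)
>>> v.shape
(5, 23)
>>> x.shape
(7, 23)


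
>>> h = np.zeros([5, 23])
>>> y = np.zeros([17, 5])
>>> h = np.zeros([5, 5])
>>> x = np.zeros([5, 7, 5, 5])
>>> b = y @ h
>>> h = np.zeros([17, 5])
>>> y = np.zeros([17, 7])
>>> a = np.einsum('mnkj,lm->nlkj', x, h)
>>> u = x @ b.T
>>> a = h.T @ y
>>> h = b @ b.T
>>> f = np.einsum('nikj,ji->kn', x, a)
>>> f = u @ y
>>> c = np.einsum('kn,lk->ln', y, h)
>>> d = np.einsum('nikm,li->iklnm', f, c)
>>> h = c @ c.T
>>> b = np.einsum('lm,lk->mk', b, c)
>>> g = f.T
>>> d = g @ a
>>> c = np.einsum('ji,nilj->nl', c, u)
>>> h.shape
(17, 17)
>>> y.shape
(17, 7)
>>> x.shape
(5, 7, 5, 5)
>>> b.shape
(5, 7)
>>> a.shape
(5, 7)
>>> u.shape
(5, 7, 5, 17)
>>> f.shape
(5, 7, 5, 7)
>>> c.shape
(5, 5)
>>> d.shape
(7, 5, 7, 7)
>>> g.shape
(7, 5, 7, 5)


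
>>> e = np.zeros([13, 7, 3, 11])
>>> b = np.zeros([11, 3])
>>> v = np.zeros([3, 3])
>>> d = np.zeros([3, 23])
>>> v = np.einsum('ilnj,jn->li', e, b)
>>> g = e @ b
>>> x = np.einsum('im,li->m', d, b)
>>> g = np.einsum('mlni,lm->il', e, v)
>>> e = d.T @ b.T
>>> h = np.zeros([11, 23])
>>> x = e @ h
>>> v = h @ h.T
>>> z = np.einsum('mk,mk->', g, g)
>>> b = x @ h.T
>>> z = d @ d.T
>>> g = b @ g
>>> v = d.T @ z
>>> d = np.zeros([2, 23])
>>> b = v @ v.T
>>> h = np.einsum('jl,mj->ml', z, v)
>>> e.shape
(23, 11)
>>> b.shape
(23, 23)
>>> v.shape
(23, 3)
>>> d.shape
(2, 23)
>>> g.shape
(23, 7)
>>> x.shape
(23, 23)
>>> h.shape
(23, 3)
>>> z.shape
(3, 3)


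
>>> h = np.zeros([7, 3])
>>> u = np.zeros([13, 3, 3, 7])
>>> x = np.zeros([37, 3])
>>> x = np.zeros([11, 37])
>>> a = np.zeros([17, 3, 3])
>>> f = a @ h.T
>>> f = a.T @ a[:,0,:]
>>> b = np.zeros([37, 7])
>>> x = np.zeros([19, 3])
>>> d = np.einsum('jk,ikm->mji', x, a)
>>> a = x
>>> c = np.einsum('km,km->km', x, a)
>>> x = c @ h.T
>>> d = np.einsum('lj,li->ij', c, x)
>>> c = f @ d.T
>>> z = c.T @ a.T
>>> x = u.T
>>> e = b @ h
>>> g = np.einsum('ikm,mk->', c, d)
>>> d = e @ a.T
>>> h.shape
(7, 3)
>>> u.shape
(13, 3, 3, 7)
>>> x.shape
(7, 3, 3, 13)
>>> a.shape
(19, 3)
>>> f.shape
(3, 3, 3)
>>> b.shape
(37, 7)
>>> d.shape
(37, 19)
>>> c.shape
(3, 3, 7)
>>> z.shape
(7, 3, 19)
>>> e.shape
(37, 3)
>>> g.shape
()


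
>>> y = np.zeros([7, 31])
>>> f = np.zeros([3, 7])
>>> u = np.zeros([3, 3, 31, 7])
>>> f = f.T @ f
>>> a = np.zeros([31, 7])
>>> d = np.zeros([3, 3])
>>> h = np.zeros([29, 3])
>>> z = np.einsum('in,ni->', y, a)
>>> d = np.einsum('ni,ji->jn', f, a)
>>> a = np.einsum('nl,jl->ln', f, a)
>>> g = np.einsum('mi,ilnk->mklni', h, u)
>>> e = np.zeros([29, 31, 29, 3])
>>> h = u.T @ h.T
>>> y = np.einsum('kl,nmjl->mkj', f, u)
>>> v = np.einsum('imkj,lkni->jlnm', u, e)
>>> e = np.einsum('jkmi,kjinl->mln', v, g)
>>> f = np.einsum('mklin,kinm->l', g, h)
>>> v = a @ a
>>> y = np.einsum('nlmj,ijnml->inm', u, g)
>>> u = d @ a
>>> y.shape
(29, 3, 31)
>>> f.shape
(3,)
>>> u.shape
(31, 7)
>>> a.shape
(7, 7)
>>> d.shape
(31, 7)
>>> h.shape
(7, 31, 3, 29)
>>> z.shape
()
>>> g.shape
(29, 7, 3, 31, 3)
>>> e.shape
(29, 3, 31)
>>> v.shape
(7, 7)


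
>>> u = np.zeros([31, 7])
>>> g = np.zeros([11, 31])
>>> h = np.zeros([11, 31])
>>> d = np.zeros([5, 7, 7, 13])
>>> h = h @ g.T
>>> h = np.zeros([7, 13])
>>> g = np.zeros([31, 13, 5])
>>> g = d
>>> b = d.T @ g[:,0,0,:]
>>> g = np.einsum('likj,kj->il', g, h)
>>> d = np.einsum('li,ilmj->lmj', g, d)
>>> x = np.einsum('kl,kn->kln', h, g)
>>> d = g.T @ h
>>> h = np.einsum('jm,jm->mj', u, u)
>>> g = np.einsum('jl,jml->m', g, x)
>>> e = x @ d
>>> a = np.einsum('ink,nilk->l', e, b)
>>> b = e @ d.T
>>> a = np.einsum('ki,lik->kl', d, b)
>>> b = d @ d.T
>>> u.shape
(31, 7)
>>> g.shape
(13,)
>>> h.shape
(7, 31)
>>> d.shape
(5, 13)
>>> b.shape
(5, 5)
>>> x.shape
(7, 13, 5)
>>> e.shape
(7, 13, 13)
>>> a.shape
(5, 7)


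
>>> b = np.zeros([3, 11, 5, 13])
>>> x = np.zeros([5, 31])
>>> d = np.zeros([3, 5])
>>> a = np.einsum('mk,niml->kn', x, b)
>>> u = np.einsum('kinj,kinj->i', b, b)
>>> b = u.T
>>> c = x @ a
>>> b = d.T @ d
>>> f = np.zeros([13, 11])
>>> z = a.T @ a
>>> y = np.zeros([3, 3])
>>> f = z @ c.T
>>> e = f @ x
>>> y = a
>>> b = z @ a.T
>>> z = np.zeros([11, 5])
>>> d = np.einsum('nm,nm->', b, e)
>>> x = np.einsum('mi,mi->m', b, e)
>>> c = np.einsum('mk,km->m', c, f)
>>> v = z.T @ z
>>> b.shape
(3, 31)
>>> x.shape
(3,)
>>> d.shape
()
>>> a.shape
(31, 3)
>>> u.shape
(11,)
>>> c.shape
(5,)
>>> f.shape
(3, 5)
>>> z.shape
(11, 5)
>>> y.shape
(31, 3)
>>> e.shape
(3, 31)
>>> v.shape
(5, 5)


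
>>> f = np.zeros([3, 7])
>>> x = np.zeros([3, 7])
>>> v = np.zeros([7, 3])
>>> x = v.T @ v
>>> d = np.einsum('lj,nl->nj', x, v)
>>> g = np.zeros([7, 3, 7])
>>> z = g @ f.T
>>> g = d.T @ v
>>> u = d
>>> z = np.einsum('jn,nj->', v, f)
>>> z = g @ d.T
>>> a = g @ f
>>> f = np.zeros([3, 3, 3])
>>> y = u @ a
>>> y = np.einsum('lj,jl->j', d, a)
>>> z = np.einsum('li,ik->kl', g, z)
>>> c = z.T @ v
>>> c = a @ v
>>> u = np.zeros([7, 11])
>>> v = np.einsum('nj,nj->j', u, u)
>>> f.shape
(3, 3, 3)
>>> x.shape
(3, 3)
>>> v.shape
(11,)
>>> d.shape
(7, 3)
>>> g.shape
(3, 3)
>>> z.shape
(7, 3)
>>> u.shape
(7, 11)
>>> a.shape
(3, 7)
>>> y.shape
(3,)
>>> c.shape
(3, 3)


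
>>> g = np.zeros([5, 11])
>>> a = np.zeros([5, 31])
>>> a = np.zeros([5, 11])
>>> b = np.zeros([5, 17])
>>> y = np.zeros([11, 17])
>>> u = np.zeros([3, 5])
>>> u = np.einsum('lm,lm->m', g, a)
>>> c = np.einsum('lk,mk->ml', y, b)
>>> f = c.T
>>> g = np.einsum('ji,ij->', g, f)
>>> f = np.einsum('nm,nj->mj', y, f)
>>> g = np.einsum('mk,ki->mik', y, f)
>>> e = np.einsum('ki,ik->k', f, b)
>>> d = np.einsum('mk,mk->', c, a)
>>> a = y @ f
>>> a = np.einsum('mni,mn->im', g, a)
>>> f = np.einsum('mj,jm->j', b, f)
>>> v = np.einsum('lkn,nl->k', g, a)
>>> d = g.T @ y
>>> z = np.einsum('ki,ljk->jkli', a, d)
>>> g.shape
(11, 5, 17)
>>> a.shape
(17, 11)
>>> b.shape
(5, 17)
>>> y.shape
(11, 17)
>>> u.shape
(11,)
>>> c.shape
(5, 11)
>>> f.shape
(17,)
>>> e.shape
(17,)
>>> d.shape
(17, 5, 17)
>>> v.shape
(5,)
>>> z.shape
(5, 17, 17, 11)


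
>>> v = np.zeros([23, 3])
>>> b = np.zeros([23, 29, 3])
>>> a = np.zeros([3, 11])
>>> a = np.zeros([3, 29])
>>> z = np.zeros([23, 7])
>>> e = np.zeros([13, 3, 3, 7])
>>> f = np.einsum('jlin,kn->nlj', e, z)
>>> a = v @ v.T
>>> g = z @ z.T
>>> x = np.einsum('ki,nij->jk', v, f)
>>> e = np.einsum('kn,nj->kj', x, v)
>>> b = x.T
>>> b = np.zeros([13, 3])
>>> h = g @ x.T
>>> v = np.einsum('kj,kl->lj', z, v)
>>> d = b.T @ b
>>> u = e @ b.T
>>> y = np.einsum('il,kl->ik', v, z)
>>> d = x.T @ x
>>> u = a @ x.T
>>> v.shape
(3, 7)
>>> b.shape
(13, 3)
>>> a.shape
(23, 23)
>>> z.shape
(23, 7)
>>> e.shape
(13, 3)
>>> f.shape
(7, 3, 13)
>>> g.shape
(23, 23)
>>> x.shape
(13, 23)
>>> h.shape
(23, 13)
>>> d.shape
(23, 23)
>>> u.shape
(23, 13)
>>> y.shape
(3, 23)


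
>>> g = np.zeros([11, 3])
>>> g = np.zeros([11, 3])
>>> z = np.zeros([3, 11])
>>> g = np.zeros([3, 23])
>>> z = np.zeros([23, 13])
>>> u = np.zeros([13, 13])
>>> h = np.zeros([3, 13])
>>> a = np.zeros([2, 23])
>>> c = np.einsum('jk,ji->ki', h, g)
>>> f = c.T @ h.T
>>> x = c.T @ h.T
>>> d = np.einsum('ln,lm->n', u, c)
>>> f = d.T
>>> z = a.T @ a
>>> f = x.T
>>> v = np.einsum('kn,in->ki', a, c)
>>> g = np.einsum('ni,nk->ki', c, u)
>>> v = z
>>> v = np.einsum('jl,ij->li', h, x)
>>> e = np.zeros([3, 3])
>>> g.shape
(13, 23)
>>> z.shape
(23, 23)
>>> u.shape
(13, 13)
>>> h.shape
(3, 13)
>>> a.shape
(2, 23)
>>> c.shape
(13, 23)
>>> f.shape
(3, 23)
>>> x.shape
(23, 3)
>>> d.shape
(13,)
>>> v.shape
(13, 23)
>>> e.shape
(3, 3)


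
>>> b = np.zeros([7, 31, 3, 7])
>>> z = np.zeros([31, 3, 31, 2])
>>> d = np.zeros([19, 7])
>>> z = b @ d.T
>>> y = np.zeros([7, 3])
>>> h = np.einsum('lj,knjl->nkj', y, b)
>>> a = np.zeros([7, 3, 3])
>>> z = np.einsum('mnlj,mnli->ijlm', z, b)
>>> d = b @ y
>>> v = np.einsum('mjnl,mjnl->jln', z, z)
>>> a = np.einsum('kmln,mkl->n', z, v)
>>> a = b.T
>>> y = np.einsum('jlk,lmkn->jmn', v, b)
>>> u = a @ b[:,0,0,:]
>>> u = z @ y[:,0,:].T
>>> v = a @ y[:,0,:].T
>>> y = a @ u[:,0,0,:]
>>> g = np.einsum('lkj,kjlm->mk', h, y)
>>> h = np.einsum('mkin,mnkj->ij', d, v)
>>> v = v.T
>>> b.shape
(7, 31, 3, 7)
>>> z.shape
(7, 19, 3, 7)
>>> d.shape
(7, 31, 3, 3)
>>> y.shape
(7, 3, 31, 19)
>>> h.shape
(3, 19)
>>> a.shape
(7, 3, 31, 7)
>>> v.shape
(19, 31, 3, 7)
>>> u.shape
(7, 19, 3, 19)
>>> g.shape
(19, 7)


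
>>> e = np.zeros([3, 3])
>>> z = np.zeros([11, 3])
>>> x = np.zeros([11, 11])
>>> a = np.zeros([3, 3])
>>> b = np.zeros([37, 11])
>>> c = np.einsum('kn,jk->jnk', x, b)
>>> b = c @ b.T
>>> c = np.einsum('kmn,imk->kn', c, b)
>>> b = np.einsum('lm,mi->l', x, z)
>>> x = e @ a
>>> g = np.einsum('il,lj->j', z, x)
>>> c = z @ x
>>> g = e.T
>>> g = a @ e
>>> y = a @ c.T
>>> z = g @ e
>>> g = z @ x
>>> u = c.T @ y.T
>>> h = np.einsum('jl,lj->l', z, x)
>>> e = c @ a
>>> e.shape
(11, 3)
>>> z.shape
(3, 3)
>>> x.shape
(3, 3)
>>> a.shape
(3, 3)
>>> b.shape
(11,)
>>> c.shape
(11, 3)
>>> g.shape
(3, 3)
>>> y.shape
(3, 11)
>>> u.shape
(3, 3)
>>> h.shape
(3,)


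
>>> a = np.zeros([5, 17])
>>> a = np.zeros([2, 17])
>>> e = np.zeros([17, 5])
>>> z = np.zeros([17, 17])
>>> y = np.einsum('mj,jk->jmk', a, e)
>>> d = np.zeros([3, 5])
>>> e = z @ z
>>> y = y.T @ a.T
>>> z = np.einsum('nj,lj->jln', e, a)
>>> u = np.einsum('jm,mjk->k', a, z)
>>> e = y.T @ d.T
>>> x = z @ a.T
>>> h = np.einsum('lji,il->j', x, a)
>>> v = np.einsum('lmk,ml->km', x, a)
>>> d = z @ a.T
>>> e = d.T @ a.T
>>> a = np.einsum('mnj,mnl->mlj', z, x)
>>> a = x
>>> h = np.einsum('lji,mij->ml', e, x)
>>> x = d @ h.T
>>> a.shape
(17, 2, 2)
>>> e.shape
(2, 2, 2)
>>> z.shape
(17, 2, 17)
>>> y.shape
(5, 2, 2)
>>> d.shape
(17, 2, 2)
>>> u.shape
(17,)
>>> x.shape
(17, 2, 17)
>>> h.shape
(17, 2)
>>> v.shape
(2, 2)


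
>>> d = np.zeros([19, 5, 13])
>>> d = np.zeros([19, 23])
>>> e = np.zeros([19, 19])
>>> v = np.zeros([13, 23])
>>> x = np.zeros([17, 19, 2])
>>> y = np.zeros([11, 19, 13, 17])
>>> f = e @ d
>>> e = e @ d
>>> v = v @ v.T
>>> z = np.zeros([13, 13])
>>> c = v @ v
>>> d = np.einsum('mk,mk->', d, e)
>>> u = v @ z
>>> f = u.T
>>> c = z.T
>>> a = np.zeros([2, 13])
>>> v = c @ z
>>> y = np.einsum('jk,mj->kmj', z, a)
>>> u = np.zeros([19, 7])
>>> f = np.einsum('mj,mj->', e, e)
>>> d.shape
()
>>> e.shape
(19, 23)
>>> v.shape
(13, 13)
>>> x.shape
(17, 19, 2)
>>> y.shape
(13, 2, 13)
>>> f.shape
()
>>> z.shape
(13, 13)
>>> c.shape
(13, 13)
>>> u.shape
(19, 7)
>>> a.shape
(2, 13)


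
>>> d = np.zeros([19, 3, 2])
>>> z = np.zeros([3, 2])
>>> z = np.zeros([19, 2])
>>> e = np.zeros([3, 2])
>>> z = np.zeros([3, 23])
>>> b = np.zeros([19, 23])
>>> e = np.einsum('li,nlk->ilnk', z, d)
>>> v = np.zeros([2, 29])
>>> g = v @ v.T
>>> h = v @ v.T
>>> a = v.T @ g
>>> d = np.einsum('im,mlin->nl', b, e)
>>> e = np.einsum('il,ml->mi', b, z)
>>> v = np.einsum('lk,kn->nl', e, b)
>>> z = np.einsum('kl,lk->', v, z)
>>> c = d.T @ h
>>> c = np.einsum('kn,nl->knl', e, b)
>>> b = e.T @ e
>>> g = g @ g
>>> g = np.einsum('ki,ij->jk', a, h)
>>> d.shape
(2, 3)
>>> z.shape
()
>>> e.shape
(3, 19)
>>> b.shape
(19, 19)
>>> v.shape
(23, 3)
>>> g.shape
(2, 29)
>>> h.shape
(2, 2)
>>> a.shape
(29, 2)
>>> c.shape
(3, 19, 23)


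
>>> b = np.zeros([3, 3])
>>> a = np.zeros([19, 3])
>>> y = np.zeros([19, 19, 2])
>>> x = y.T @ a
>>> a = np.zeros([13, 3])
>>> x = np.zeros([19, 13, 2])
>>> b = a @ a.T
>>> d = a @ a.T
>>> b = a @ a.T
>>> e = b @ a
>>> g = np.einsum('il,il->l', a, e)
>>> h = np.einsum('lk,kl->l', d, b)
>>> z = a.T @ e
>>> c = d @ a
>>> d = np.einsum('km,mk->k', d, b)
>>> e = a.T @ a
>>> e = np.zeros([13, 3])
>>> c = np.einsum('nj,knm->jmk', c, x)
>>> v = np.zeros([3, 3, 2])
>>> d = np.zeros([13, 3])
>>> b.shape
(13, 13)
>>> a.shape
(13, 3)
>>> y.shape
(19, 19, 2)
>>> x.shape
(19, 13, 2)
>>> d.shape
(13, 3)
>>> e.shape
(13, 3)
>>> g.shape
(3,)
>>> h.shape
(13,)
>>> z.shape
(3, 3)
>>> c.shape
(3, 2, 19)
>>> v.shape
(3, 3, 2)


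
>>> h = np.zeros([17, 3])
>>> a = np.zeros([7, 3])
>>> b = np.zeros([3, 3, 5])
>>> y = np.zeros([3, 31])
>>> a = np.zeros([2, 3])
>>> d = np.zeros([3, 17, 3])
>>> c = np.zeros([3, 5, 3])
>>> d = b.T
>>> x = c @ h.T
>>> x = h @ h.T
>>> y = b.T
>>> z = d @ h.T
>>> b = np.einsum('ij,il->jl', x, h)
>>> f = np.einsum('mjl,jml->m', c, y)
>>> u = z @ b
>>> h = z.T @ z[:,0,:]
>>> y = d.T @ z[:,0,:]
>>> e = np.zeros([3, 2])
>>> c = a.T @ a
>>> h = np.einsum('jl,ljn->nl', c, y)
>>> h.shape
(17, 3)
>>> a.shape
(2, 3)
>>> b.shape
(17, 3)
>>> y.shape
(3, 3, 17)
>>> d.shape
(5, 3, 3)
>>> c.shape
(3, 3)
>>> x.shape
(17, 17)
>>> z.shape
(5, 3, 17)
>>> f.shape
(3,)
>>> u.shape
(5, 3, 3)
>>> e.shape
(3, 2)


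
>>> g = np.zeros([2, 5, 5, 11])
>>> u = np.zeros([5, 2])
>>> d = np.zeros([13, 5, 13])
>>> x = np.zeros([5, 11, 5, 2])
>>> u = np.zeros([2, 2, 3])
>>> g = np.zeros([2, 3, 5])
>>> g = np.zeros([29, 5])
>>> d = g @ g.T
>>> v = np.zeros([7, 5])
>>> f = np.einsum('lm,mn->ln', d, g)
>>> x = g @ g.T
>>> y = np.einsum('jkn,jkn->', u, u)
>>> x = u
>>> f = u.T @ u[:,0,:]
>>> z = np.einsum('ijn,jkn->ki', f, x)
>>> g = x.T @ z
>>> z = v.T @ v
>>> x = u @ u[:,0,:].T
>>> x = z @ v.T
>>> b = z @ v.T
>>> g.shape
(3, 2, 3)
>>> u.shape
(2, 2, 3)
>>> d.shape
(29, 29)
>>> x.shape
(5, 7)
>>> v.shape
(7, 5)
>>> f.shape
(3, 2, 3)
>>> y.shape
()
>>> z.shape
(5, 5)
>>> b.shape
(5, 7)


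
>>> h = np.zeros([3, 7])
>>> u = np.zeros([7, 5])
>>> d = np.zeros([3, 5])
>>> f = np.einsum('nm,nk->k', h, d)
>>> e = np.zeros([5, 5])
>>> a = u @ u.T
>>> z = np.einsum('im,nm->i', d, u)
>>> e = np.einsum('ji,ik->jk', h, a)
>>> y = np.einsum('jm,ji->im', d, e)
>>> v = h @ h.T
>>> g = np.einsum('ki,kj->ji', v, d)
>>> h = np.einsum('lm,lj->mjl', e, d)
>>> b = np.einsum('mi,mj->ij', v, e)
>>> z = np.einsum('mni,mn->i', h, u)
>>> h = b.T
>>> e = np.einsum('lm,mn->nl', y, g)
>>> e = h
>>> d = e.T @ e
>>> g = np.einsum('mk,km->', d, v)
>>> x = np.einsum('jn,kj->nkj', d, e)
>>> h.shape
(7, 3)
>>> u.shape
(7, 5)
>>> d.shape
(3, 3)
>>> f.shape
(5,)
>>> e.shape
(7, 3)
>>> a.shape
(7, 7)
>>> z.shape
(3,)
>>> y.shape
(7, 5)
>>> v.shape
(3, 3)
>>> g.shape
()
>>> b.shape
(3, 7)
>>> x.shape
(3, 7, 3)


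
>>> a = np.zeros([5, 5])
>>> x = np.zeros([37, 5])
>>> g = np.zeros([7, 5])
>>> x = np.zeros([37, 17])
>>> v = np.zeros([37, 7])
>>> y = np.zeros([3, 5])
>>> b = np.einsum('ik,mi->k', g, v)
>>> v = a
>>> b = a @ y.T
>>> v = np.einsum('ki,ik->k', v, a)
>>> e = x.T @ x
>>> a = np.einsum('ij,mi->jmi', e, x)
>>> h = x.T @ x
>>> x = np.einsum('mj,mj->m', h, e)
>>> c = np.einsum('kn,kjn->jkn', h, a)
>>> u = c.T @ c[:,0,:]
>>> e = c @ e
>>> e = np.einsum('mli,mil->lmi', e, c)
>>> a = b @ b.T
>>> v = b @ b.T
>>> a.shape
(5, 5)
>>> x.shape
(17,)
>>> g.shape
(7, 5)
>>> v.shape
(5, 5)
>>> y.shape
(3, 5)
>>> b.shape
(5, 3)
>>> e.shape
(17, 37, 17)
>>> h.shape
(17, 17)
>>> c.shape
(37, 17, 17)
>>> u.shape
(17, 17, 17)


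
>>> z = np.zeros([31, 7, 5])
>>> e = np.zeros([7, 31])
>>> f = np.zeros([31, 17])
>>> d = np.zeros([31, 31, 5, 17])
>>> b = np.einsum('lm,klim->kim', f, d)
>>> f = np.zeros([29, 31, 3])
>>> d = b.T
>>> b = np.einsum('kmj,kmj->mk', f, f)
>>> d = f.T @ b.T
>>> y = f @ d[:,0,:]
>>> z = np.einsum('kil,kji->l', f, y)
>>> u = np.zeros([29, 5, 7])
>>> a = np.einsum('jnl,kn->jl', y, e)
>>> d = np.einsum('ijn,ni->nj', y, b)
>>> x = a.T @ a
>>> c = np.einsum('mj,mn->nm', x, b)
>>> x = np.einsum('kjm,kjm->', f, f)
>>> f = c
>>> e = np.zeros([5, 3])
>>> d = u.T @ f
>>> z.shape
(3,)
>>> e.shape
(5, 3)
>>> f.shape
(29, 31)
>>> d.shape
(7, 5, 31)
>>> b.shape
(31, 29)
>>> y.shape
(29, 31, 31)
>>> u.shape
(29, 5, 7)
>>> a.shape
(29, 31)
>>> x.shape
()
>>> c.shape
(29, 31)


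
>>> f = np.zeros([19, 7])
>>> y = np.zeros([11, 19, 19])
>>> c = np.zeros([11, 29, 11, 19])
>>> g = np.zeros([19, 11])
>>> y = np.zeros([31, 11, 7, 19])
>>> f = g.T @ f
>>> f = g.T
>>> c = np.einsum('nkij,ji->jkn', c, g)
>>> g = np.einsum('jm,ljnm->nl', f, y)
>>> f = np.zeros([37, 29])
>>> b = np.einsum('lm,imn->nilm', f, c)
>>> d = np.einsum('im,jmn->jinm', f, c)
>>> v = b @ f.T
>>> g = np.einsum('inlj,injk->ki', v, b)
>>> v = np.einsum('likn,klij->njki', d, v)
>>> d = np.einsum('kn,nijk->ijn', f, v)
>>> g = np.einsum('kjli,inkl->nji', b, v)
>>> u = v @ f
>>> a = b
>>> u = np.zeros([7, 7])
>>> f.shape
(37, 29)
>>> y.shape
(31, 11, 7, 19)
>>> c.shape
(19, 29, 11)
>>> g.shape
(37, 19, 29)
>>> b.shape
(11, 19, 37, 29)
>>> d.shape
(37, 11, 29)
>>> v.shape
(29, 37, 11, 37)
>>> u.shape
(7, 7)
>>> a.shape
(11, 19, 37, 29)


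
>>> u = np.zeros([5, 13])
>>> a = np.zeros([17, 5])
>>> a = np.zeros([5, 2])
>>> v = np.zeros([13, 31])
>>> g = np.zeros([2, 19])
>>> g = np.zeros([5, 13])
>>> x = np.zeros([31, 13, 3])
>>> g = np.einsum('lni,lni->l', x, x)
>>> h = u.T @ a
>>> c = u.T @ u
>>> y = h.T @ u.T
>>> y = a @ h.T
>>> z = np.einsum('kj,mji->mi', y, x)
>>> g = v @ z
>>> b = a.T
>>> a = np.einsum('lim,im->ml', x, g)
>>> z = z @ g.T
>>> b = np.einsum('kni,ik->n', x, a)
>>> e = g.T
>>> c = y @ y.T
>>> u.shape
(5, 13)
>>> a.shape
(3, 31)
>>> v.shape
(13, 31)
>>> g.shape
(13, 3)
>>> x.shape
(31, 13, 3)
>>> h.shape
(13, 2)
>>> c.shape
(5, 5)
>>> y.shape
(5, 13)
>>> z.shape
(31, 13)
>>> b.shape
(13,)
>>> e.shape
(3, 13)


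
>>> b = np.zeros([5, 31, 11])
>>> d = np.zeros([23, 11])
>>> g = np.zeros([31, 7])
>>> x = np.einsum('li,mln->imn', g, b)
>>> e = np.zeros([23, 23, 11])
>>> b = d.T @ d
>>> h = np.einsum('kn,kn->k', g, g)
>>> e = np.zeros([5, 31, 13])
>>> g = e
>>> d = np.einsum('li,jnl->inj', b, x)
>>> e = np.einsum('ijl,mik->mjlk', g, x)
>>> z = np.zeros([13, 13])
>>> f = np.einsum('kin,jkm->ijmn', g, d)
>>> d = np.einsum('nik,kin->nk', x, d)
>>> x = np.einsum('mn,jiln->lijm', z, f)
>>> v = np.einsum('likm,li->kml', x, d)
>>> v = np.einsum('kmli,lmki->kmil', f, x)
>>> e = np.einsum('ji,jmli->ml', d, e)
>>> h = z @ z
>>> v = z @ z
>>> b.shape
(11, 11)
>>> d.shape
(7, 11)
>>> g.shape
(5, 31, 13)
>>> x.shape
(7, 11, 31, 13)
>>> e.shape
(31, 13)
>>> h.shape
(13, 13)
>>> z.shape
(13, 13)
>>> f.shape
(31, 11, 7, 13)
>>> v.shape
(13, 13)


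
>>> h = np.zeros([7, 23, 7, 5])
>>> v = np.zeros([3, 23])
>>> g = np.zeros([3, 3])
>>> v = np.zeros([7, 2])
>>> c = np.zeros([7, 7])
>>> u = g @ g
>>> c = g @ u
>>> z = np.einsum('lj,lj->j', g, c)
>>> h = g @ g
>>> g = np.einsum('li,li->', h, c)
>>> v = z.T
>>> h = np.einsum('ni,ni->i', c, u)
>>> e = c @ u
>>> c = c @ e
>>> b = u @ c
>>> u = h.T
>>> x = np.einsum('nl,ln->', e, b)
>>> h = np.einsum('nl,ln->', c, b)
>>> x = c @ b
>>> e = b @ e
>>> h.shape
()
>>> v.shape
(3,)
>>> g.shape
()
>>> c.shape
(3, 3)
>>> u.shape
(3,)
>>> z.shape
(3,)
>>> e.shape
(3, 3)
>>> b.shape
(3, 3)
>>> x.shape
(3, 3)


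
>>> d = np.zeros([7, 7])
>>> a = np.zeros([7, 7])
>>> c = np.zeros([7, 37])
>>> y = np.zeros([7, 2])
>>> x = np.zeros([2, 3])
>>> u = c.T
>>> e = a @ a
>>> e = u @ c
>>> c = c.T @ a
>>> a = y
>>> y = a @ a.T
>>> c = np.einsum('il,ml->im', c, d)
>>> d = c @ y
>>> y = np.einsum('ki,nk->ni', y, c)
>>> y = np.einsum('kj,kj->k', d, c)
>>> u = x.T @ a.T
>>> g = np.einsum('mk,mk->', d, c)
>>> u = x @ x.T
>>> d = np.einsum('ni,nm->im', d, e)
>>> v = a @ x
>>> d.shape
(7, 37)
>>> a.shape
(7, 2)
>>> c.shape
(37, 7)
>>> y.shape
(37,)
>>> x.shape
(2, 3)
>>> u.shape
(2, 2)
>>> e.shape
(37, 37)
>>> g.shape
()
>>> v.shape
(7, 3)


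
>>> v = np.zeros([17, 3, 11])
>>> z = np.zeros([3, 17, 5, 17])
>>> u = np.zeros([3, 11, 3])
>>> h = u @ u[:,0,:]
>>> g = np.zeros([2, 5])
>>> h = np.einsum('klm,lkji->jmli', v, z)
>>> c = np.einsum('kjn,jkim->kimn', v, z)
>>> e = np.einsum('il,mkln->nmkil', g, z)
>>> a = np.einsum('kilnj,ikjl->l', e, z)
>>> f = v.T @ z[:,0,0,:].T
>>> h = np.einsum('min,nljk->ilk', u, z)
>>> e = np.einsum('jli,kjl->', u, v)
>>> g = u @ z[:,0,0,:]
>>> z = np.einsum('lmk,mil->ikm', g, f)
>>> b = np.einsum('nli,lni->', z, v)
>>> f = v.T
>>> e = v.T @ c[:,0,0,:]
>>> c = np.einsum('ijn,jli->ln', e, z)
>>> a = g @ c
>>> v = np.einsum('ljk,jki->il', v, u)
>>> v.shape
(3, 17)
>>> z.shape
(3, 17, 11)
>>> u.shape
(3, 11, 3)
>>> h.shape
(11, 17, 17)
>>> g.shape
(3, 11, 17)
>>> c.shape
(17, 11)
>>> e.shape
(11, 3, 11)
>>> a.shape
(3, 11, 11)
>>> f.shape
(11, 3, 17)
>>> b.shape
()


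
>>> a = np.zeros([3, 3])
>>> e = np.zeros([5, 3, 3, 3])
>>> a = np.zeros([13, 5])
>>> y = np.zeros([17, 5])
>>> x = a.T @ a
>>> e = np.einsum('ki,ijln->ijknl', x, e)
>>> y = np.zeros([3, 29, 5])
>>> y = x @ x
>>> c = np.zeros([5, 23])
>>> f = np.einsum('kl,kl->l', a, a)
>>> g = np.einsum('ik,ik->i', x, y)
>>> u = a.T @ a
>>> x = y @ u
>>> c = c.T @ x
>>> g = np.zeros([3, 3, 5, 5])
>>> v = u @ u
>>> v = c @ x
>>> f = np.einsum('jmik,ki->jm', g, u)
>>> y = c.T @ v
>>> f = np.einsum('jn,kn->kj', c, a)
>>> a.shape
(13, 5)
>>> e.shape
(5, 3, 5, 3, 3)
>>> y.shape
(5, 5)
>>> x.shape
(5, 5)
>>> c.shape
(23, 5)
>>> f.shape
(13, 23)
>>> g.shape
(3, 3, 5, 5)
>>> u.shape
(5, 5)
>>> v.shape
(23, 5)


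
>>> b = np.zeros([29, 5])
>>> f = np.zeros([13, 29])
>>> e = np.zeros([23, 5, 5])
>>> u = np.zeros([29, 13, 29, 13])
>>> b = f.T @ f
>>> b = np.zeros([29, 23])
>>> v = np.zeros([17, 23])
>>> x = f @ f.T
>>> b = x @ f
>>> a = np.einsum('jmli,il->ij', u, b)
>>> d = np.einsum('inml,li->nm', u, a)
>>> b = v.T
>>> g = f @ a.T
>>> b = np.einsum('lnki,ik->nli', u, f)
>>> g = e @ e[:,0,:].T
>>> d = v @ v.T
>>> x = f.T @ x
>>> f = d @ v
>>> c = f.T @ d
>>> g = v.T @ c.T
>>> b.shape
(13, 29, 13)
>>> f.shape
(17, 23)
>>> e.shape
(23, 5, 5)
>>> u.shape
(29, 13, 29, 13)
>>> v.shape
(17, 23)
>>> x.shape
(29, 13)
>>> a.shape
(13, 29)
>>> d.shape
(17, 17)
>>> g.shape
(23, 23)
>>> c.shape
(23, 17)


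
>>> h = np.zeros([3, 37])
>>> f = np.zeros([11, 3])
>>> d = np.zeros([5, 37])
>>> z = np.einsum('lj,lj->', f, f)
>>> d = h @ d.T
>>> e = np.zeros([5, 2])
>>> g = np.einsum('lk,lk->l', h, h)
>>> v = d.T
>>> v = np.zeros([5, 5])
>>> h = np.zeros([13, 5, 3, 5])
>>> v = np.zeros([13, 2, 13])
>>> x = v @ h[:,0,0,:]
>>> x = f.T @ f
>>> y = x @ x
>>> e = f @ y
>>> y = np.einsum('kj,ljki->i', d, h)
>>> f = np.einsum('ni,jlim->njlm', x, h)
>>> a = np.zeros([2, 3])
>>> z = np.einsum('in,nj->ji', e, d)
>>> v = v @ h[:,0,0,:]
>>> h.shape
(13, 5, 3, 5)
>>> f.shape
(3, 13, 5, 5)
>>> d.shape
(3, 5)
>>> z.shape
(5, 11)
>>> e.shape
(11, 3)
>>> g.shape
(3,)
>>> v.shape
(13, 2, 5)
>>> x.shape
(3, 3)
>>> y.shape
(5,)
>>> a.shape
(2, 3)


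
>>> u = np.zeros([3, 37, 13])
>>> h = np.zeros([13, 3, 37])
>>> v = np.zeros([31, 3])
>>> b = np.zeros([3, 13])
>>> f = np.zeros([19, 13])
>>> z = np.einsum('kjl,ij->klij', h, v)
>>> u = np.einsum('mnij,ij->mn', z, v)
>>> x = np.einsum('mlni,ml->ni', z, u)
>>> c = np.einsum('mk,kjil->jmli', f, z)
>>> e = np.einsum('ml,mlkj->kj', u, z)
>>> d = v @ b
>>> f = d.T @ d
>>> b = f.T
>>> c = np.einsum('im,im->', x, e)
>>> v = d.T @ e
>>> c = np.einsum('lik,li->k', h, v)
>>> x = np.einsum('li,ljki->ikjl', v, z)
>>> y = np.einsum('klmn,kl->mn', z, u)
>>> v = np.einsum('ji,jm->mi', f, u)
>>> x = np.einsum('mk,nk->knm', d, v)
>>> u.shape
(13, 37)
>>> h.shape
(13, 3, 37)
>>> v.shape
(37, 13)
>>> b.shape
(13, 13)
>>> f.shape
(13, 13)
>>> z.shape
(13, 37, 31, 3)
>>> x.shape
(13, 37, 31)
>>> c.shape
(37,)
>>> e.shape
(31, 3)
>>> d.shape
(31, 13)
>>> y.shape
(31, 3)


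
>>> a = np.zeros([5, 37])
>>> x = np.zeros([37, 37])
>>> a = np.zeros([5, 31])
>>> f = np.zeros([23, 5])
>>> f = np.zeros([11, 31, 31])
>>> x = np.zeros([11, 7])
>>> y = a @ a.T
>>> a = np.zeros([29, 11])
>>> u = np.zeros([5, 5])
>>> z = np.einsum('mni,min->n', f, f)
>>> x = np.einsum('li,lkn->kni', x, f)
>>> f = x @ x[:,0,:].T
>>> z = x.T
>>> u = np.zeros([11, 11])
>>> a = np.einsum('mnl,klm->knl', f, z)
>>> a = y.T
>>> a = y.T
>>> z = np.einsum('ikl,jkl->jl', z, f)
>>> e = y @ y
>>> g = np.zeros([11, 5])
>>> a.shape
(5, 5)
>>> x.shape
(31, 31, 7)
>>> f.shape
(31, 31, 31)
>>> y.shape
(5, 5)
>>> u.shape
(11, 11)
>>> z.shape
(31, 31)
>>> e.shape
(5, 5)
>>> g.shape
(11, 5)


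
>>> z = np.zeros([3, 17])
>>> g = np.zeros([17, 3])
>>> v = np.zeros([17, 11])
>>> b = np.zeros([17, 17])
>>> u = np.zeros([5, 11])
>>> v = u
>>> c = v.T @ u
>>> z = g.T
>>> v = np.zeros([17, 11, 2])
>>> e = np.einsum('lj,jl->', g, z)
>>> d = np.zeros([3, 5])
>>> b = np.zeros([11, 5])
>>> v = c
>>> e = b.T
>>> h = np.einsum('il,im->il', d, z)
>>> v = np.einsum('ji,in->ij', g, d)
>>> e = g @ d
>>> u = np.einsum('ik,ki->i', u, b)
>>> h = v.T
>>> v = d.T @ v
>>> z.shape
(3, 17)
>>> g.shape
(17, 3)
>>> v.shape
(5, 17)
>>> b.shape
(11, 5)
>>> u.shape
(5,)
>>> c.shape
(11, 11)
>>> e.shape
(17, 5)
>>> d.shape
(3, 5)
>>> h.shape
(17, 3)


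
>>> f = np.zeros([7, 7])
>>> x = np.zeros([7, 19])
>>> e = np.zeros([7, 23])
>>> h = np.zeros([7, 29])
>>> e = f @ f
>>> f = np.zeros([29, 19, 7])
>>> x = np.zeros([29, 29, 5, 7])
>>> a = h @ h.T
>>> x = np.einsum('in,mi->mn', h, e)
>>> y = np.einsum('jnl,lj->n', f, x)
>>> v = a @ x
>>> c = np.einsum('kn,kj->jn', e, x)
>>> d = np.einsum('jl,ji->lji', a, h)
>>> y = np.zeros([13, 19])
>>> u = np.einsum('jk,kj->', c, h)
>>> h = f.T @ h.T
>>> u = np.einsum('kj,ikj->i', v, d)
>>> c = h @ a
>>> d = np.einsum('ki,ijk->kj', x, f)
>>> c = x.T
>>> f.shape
(29, 19, 7)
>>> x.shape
(7, 29)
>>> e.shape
(7, 7)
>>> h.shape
(7, 19, 7)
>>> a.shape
(7, 7)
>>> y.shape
(13, 19)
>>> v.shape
(7, 29)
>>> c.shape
(29, 7)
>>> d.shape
(7, 19)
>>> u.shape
(7,)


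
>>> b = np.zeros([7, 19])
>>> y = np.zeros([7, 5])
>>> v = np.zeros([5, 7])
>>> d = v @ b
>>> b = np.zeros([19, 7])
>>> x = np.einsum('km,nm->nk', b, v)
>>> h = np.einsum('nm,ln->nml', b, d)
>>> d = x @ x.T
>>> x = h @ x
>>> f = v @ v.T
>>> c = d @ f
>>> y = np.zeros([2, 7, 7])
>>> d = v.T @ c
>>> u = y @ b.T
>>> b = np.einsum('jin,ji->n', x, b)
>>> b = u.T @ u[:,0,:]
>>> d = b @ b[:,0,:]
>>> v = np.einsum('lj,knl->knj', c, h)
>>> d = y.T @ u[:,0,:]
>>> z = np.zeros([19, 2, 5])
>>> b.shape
(19, 7, 19)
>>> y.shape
(2, 7, 7)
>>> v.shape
(19, 7, 5)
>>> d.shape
(7, 7, 19)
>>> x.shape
(19, 7, 19)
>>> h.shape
(19, 7, 5)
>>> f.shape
(5, 5)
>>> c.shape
(5, 5)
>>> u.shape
(2, 7, 19)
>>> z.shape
(19, 2, 5)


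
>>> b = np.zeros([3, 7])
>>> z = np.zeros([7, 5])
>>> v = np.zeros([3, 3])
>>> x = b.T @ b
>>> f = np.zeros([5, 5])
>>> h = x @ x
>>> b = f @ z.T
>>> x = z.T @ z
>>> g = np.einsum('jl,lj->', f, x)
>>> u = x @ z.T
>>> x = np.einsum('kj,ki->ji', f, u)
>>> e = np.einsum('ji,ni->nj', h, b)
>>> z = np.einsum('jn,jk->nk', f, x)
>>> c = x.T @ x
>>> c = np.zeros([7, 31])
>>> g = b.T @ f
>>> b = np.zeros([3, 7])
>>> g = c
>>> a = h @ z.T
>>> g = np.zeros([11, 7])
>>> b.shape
(3, 7)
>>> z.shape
(5, 7)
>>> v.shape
(3, 3)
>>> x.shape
(5, 7)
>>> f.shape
(5, 5)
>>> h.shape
(7, 7)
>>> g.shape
(11, 7)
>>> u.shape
(5, 7)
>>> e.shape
(5, 7)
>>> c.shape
(7, 31)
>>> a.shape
(7, 5)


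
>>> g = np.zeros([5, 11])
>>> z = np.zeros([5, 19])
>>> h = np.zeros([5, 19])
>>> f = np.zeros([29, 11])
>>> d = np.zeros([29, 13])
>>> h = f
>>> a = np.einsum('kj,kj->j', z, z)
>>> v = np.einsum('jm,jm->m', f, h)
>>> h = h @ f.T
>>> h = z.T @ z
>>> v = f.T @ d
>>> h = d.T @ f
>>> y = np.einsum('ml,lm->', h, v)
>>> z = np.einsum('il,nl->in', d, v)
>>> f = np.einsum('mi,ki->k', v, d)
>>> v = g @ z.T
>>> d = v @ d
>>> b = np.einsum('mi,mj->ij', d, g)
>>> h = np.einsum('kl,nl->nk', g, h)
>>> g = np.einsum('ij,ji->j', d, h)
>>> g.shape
(13,)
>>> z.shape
(29, 11)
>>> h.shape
(13, 5)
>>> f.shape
(29,)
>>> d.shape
(5, 13)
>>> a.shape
(19,)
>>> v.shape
(5, 29)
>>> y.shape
()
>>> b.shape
(13, 11)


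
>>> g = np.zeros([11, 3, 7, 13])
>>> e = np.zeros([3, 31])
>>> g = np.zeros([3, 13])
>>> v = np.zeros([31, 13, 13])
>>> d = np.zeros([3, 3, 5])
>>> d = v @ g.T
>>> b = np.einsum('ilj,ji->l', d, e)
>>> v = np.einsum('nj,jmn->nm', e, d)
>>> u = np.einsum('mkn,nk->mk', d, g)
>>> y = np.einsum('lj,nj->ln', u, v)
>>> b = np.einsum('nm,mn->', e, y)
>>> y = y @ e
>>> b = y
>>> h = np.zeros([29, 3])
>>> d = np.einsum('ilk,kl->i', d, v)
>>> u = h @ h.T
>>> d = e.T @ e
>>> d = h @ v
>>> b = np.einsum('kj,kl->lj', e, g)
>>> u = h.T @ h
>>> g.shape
(3, 13)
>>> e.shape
(3, 31)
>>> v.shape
(3, 13)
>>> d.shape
(29, 13)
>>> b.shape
(13, 31)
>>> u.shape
(3, 3)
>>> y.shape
(31, 31)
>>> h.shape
(29, 3)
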